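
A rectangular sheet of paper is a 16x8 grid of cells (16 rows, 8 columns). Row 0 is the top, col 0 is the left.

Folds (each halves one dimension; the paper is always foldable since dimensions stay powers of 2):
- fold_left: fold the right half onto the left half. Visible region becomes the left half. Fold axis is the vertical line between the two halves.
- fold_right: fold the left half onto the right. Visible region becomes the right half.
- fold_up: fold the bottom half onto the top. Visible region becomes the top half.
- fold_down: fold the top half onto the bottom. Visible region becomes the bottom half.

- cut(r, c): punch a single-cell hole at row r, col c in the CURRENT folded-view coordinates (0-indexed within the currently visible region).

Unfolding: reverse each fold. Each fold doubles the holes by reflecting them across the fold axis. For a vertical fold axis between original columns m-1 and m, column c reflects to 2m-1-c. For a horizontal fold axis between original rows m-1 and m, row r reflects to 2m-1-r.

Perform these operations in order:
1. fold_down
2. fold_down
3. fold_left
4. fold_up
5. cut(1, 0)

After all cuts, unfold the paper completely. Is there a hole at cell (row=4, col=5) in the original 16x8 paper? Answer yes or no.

Answer: no

Derivation:
Op 1 fold_down: fold axis h@8; visible region now rows[8,16) x cols[0,8) = 8x8
Op 2 fold_down: fold axis h@12; visible region now rows[12,16) x cols[0,8) = 4x8
Op 3 fold_left: fold axis v@4; visible region now rows[12,16) x cols[0,4) = 4x4
Op 4 fold_up: fold axis h@14; visible region now rows[12,14) x cols[0,4) = 2x4
Op 5 cut(1, 0): punch at orig (13,0); cuts so far [(13, 0)]; region rows[12,14) x cols[0,4) = 2x4
Unfold 1 (reflect across h@14): 2 holes -> [(13, 0), (14, 0)]
Unfold 2 (reflect across v@4): 4 holes -> [(13, 0), (13, 7), (14, 0), (14, 7)]
Unfold 3 (reflect across h@12): 8 holes -> [(9, 0), (9, 7), (10, 0), (10, 7), (13, 0), (13, 7), (14, 0), (14, 7)]
Unfold 4 (reflect across h@8): 16 holes -> [(1, 0), (1, 7), (2, 0), (2, 7), (5, 0), (5, 7), (6, 0), (6, 7), (9, 0), (9, 7), (10, 0), (10, 7), (13, 0), (13, 7), (14, 0), (14, 7)]
Holes: [(1, 0), (1, 7), (2, 0), (2, 7), (5, 0), (5, 7), (6, 0), (6, 7), (9, 0), (9, 7), (10, 0), (10, 7), (13, 0), (13, 7), (14, 0), (14, 7)]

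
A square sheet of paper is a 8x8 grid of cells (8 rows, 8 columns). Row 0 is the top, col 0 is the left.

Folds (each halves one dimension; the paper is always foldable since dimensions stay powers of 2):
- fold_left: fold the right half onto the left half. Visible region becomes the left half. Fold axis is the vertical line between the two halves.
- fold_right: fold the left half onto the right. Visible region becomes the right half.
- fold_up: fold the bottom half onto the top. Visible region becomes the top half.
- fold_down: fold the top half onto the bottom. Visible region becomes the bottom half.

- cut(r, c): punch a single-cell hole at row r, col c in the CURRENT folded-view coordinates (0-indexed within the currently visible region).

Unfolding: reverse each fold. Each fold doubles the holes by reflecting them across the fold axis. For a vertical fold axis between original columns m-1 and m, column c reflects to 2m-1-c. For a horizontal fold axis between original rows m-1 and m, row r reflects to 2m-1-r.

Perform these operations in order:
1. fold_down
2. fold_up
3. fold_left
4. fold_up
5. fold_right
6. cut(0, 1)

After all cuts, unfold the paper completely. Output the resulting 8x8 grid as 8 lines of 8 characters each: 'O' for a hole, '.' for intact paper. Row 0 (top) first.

Op 1 fold_down: fold axis h@4; visible region now rows[4,8) x cols[0,8) = 4x8
Op 2 fold_up: fold axis h@6; visible region now rows[4,6) x cols[0,8) = 2x8
Op 3 fold_left: fold axis v@4; visible region now rows[4,6) x cols[0,4) = 2x4
Op 4 fold_up: fold axis h@5; visible region now rows[4,5) x cols[0,4) = 1x4
Op 5 fold_right: fold axis v@2; visible region now rows[4,5) x cols[2,4) = 1x2
Op 6 cut(0, 1): punch at orig (4,3); cuts so far [(4, 3)]; region rows[4,5) x cols[2,4) = 1x2
Unfold 1 (reflect across v@2): 2 holes -> [(4, 0), (4, 3)]
Unfold 2 (reflect across h@5): 4 holes -> [(4, 0), (4, 3), (5, 0), (5, 3)]
Unfold 3 (reflect across v@4): 8 holes -> [(4, 0), (4, 3), (4, 4), (4, 7), (5, 0), (5, 3), (5, 4), (5, 7)]
Unfold 4 (reflect across h@6): 16 holes -> [(4, 0), (4, 3), (4, 4), (4, 7), (5, 0), (5, 3), (5, 4), (5, 7), (6, 0), (6, 3), (6, 4), (6, 7), (7, 0), (7, 3), (7, 4), (7, 7)]
Unfold 5 (reflect across h@4): 32 holes -> [(0, 0), (0, 3), (0, 4), (0, 7), (1, 0), (1, 3), (1, 4), (1, 7), (2, 0), (2, 3), (2, 4), (2, 7), (3, 0), (3, 3), (3, 4), (3, 7), (4, 0), (4, 3), (4, 4), (4, 7), (5, 0), (5, 3), (5, 4), (5, 7), (6, 0), (6, 3), (6, 4), (6, 7), (7, 0), (7, 3), (7, 4), (7, 7)]

Answer: O..OO..O
O..OO..O
O..OO..O
O..OO..O
O..OO..O
O..OO..O
O..OO..O
O..OO..O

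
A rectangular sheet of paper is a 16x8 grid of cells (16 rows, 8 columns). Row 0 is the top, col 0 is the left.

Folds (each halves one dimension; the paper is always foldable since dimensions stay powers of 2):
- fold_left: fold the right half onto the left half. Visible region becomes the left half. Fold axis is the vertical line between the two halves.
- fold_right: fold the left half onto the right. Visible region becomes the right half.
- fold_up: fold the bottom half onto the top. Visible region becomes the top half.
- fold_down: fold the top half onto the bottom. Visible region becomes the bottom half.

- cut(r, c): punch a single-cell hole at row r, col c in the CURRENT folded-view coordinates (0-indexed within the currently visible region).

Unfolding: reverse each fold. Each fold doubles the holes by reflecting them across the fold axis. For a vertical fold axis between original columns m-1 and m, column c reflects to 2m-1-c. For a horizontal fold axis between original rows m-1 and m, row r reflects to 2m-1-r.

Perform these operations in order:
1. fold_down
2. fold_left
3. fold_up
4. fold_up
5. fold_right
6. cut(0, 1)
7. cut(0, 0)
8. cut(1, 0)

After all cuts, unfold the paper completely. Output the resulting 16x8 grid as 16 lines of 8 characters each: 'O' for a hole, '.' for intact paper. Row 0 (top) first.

Answer: OOOOOOOO
.OO..OO.
.OO..OO.
OOOOOOOO
OOOOOOOO
.OO..OO.
.OO..OO.
OOOOOOOO
OOOOOOOO
.OO..OO.
.OO..OO.
OOOOOOOO
OOOOOOOO
.OO..OO.
.OO..OO.
OOOOOOOO

Derivation:
Op 1 fold_down: fold axis h@8; visible region now rows[8,16) x cols[0,8) = 8x8
Op 2 fold_left: fold axis v@4; visible region now rows[8,16) x cols[0,4) = 8x4
Op 3 fold_up: fold axis h@12; visible region now rows[8,12) x cols[0,4) = 4x4
Op 4 fold_up: fold axis h@10; visible region now rows[8,10) x cols[0,4) = 2x4
Op 5 fold_right: fold axis v@2; visible region now rows[8,10) x cols[2,4) = 2x2
Op 6 cut(0, 1): punch at orig (8,3); cuts so far [(8, 3)]; region rows[8,10) x cols[2,4) = 2x2
Op 7 cut(0, 0): punch at orig (8,2); cuts so far [(8, 2), (8, 3)]; region rows[8,10) x cols[2,4) = 2x2
Op 8 cut(1, 0): punch at orig (9,2); cuts so far [(8, 2), (8, 3), (9, 2)]; region rows[8,10) x cols[2,4) = 2x2
Unfold 1 (reflect across v@2): 6 holes -> [(8, 0), (8, 1), (8, 2), (8, 3), (9, 1), (9, 2)]
Unfold 2 (reflect across h@10): 12 holes -> [(8, 0), (8, 1), (8, 2), (8, 3), (9, 1), (9, 2), (10, 1), (10, 2), (11, 0), (11, 1), (11, 2), (11, 3)]
Unfold 3 (reflect across h@12): 24 holes -> [(8, 0), (8, 1), (8, 2), (8, 3), (9, 1), (9, 2), (10, 1), (10, 2), (11, 0), (11, 1), (11, 2), (11, 3), (12, 0), (12, 1), (12, 2), (12, 3), (13, 1), (13, 2), (14, 1), (14, 2), (15, 0), (15, 1), (15, 2), (15, 3)]
Unfold 4 (reflect across v@4): 48 holes -> [(8, 0), (8, 1), (8, 2), (8, 3), (8, 4), (8, 5), (8, 6), (8, 7), (9, 1), (9, 2), (9, 5), (9, 6), (10, 1), (10, 2), (10, 5), (10, 6), (11, 0), (11, 1), (11, 2), (11, 3), (11, 4), (11, 5), (11, 6), (11, 7), (12, 0), (12, 1), (12, 2), (12, 3), (12, 4), (12, 5), (12, 6), (12, 7), (13, 1), (13, 2), (13, 5), (13, 6), (14, 1), (14, 2), (14, 5), (14, 6), (15, 0), (15, 1), (15, 2), (15, 3), (15, 4), (15, 5), (15, 6), (15, 7)]
Unfold 5 (reflect across h@8): 96 holes -> [(0, 0), (0, 1), (0, 2), (0, 3), (0, 4), (0, 5), (0, 6), (0, 7), (1, 1), (1, 2), (1, 5), (1, 6), (2, 1), (2, 2), (2, 5), (2, 6), (3, 0), (3, 1), (3, 2), (3, 3), (3, 4), (3, 5), (3, 6), (3, 7), (4, 0), (4, 1), (4, 2), (4, 3), (4, 4), (4, 5), (4, 6), (4, 7), (5, 1), (5, 2), (5, 5), (5, 6), (6, 1), (6, 2), (6, 5), (6, 6), (7, 0), (7, 1), (7, 2), (7, 3), (7, 4), (7, 5), (7, 6), (7, 7), (8, 0), (8, 1), (8, 2), (8, 3), (8, 4), (8, 5), (8, 6), (8, 7), (9, 1), (9, 2), (9, 5), (9, 6), (10, 1), (10, 2), (10, 5), (10, 6), (11, 0), (11, 1), (11, 2), (11, 3), (11, 4), (11, 5), (11, 6), (11, 7), (12, 0), (12, 1), (12, 2), (12, 3), (12, 4), (12, 5), (12, 6), (12, 7), (13, 1), (13, 2), (13, 5), (13, 6), (14, 1), (14, 2), (14, 5), (14, 6), (15, 0), (15, 1), (15, 2), (15, 3), (15, 4), (15, 5), (15, 6), (15, 7)]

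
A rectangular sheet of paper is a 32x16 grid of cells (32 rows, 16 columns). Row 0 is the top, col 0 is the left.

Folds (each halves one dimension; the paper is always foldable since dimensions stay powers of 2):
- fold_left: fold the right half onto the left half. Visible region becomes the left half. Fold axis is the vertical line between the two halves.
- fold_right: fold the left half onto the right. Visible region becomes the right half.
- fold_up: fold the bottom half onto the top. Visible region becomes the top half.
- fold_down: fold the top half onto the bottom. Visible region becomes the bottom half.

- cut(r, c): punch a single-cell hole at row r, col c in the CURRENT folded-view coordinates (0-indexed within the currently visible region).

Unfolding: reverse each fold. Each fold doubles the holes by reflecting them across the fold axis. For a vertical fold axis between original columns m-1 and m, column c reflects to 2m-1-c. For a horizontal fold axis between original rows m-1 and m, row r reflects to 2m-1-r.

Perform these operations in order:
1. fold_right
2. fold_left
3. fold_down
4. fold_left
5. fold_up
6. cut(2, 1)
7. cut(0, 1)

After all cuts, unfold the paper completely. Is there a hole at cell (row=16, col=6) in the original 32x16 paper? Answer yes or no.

Answer: yes

Derivation:
Op 1 fold_right: fold axis v@8; visible region now rows[0,32) x cols[8,16) = 32x8
Op 2 fold_left: fold axis v@12; visible region now rows[0,32) x cols[8,12) = 32x4
Op 3 fold_down: fold axis h@16; visible region now rows[16,32) x cols[8,12) = 16x4
Op 4 fold_left: fold axis v@10; visible region now rows[16,32) x cols[8,10) = 16x2
Op 5 fold_up: fold axis h@24; visible region now rows[16,24) x cols[8,10) = 8x2
Op 6 cut(2, 1): punch at orig (18,9); cuts so far [(18, 9)]; region rows[16,24) x cols[8,10) = 8x2
Op 7 cut(0, 1): punch at orig (16,9); cuts so far [(16, 9), (18, 9)]; region rows[16,24) x cols[8,10) = 8x2
Unfold 1 (reflect across h@24): 4 holes -> [(16, 9), (18, 9), (29, 9), (31, 9)]
Unfold 2 (reflect across v@10): 8 holes -> [(16, 9), (16, 10), (18, 9), (18, 10), (29, 9), (29, 10), (31, 9), (31, 10)]
Unfold 3 (reflect across h@16): 16 holes -> [(0, 9), (0, 10), (2, 9), (2, 10), (13, 9), (13, 10), (15, 9), (15, 10), (16, 9), (16, 10), (18, 9), (18, 10), (29, 9), (29, 10), (31, 9), (31, 10)]
Unfold 4 (reflect across v@12): 32 holes -> [(0, 9), (0, 10), (0, 13), (0, 14), (2, 9), (2, 10), (2, 13), (2, 14), (13, 9), (13, 10), (13, 13), (13, 14), (15, 9), (15, 10), (15, 13), (15, 14), (16, 9), (16, 10), (16, 13), (16, 14), (18, 9), (18, 10), (18, 13), (18, 14), (29, 9), (29, 10), (29, 13), (29, 14), (31, 9), (31, 10), (31, 13), (31, 14)]
Unfold 5 (reflect across v@8): 64 holes -> [(0, 1), (0, 2), (0, 5), (0, 6), (0, 9), (0, 10), (0, 13), (0, 14), (2, 1), (2, 2), (2, 5), (2, 6), (2, 9), (2, 10), (2, 13), (2, 14), (13, 1), (13, 2), (13, 5), (13, 6), (13, 9), (13, 10), (13, 13), (13, 14), (15, 1), (15, 2), (15, 5), (15, 6), (15, 9), (15, 10), (15, 13), (15, 14), (16, 1), (16, 2), (16, 5), (16, 6), (16, 9), (16, 10), (16, 13), (16, 14), (18, 1), (18, 2), (18, 5), (18, 6), (18, 9), (18, 10), (18, 13), (18, 14), (29, 1), (29, 2), (29, 5), (29, 6), (29, 9), (29, 10), (29, 13), (29, 14), (31, 1), (31, 2), (31, 5), (31, 6), (31, 9), (31, 10), (31, 13), (31, 14)]
Holes: [(0, 1), (0, 2), (0, 5), (0, 6), (0, 9), (0, 10), (0, 13), (0, 14), (2, 1), (2, 2), (2, 5), (2, 6), (2, 9), (2, 10), (2, 13), (2, 14), (13, 1), (13, 2), (13, 5), (13, 6), (13, 9), (13, 10), (13, 13), (13, 14), (15, 1), (15, 2), (15, 5), (15, 6), (15, 9), (15, 10), (15, 13), (15, 14), (16, 1), (16, 2), (16, 5), (16, 6), (16, 9), (16, 10), (16, 13), (16, 14), (18, 1), (18, 2), (18, 5), (18, 6), (18, 9), (18, 10), (18, 13), (18, 14), (29, 1), (29, 2), (29, 5), (29, 6), (29, 9), (29, 10), (29, 13), (29, 14), (31, 1), (31, 2), (31, 5), (31, 6), (31, 9), (31, 10), (31, 13), (31, 14)]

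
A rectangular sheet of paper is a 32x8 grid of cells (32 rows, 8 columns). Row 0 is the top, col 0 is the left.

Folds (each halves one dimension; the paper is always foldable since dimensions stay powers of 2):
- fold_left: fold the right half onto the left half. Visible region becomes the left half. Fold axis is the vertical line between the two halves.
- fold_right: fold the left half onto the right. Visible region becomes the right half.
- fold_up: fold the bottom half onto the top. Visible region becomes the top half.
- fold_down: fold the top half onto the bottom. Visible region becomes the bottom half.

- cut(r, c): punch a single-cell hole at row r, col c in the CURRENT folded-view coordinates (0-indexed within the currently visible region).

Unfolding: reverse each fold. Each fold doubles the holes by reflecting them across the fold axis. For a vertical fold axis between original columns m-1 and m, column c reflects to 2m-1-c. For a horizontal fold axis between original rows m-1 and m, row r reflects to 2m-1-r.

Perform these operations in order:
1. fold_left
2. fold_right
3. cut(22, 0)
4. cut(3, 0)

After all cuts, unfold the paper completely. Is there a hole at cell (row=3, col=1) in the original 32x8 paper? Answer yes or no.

Answer: yes

Derivation:
Op 1 fold_left: fold axis v@4; visible region now rows[0,32) x cols[0,4) = 32x4
Op 2 fold_right: fold axis v@2; visible region now rows[0,32) x cols[2,4) = 32x2
Op 3 cut(22, 0): punch at orig (22,2); cuts so far [(22, 2)]; region rows[0,32) x cols[2,4) = 32x2
Op 4 cut(3, 0): punch at orig (3,2); cuts so far [(3, 2), (22, 2)]; region rows[0,32) x cols[2,4) = 32x2
Unfold 1 (reflect across v@2): 4 holes -> [(3, 1), (3, 2), (22, 1), (22, 2)]
Unfold 2 (reflect across v@4): 8 holes -> [(3, 1), (3, 2), (3, 5), (3, 6), (22, 1), (22, 2), (22, 5), (22, 6)]
Holes: [(3, 1), (3, 2), (3, 5), (3, 6), (22, 1), (22, 2), (22, 5), (22, 6)]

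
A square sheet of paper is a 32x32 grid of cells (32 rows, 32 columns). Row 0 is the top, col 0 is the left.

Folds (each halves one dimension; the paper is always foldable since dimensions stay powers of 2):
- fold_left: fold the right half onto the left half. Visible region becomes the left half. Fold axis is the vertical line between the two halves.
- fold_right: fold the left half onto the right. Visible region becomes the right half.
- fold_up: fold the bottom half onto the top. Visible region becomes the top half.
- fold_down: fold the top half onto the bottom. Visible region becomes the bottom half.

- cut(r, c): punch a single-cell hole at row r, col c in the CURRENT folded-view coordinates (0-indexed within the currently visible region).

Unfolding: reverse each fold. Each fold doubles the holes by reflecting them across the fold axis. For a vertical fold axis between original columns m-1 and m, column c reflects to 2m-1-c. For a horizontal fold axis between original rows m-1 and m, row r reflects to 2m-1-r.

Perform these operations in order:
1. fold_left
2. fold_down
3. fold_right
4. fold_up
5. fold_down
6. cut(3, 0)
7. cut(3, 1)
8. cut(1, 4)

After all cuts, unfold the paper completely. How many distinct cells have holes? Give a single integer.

Op 1 fold_left: fold axis v@16; visible region now rows[0,32) x cols[0,16) = 32x16
Op 2 fold_down: fold axis h@16; visible region now rows[16,32) x cols[0,16) = 16x16
Op 3 fold_right: fold axis v@8; visible region now rows[16,32) x cols[8,16) = 16x8
Op 4 fold_up: fold axis h@24; visible region now rows[16,24) x cols[8,16) = 8x8
Op 5 fold_down: fold axis h@20; visible region now rows[20,24) x cols[8,16) = 4x8
Op 6 cut(3, 0): punch at orig (23,8); cuts so far [(23, 8)]; region rows[20,24) x cols[8,16) = 4x8
Op 7 cut(3, 1): punch at orig (23,9); cuts so far [(23, 8), (23, 9)]; region rows[20,24) x cols[8,16) = 4x8
Op 8 cut(1, 4): punch at orig (21,12); cuts so far [(21, 12), (23, 8), (23, 9)]; region rows[20,24) x cols[8,16) = 4x8
Unfold 1 (reflect across h@20): 6 holes -> [(16, 8), (16, 9), (18, 12), (21, 12), (23, 8), (23, 9)]
Unfold 2 (reflect across h@24): 12 holes -> [(16, 8), (16, 9), (18, 12), (21, 12), (23, 8), (23, 9), (24, 8), (24, 9), (26, 12), (29, 12), (31, 8), (31, 9)]
Unfold 3 (reflect across v@8): 24 holes -> [(16, 6), (16, 7), (16, 8), (16, 9), (18, 3), (18, 12), (21, 3), (21, 12), (23, 6), (23, 7), (23, 8), (23, 9), (24, 6), (24, 7), (24, 8), (24, 9), (26, 3), (26, 12), (29, 3), (29, 12), (31, 6), (31, 7), (31, 8), (31, 9)]
Unfold 4 (reflect across h@16): 48 holes -> [(0, 6), (0, 7), (0, 8), (0, 9), (2, 3), (2, 12), (5, 3), (5, 12), (7, 6), (7, 7), (7, 8), (7, 9), (8, 6), (8, 7), (8, 8), (8, 9), (10, 3), (10, 12), (13, 3), (13, 12), (15, 6), (15, 7), (15, 8), (15, 9), (16, 6), (16, 7), (16, 8), (16, 9), (18, 3), (18, 12), (21, 3), (21, 12), (23, 6), (23, 7), (23, 8), (23, 9), (24, 6), (24, 7), (24, 8), (24, 9), (26, 3), (26, 12), (29, 3), (29, 12), (31, 6), (31, 7), (31, 8), (31, 9)]
Unfold 5 (reflect across v@16): 96 holes -> [(0, 6), (0, 7), (0, 8), (0, 9), (0, 22), (0, 23), (0, 24), (0, 25), (2, 3), (2, 12), (2, 19), (2, 28), (5, 3), (5, 12), (5, 19), (5, 28), (7, 6), (7, 7), (7, 8), (7, 9), (7, 22), (7, 23), (7, 24), (7, 25), (8, 6), (8, 7), (8, 8), (8, 9), (8, 22), (8, 23), (8, 24), (8, 25), (10, 3), (10, 12), (10, 19), (10, 28), (13, 3), (13, 12), (13, 19), (13, 28), (15, 6), (15, 7), (15, 8), (15, 9), (15, 22), (15, 23), (15, 24), (15, 25), (16, 6), (16, 7), (16, 8), (16, 9), (16, 22), (16, 23), (16, 24), (16, 25), (18, 3), (18, 12), (18, 19), (18, 28), (21, 3), (21, 12), (21, 19), (21, 28), (23, 6), (23, 7), (23, 8), (23, 9), (23, 22), (23, 23), (23, 24), (23, 25), (24, 6), (24, 7), (24, 8), (24, 9), (24, 22), (24, 23), (24, 24), (24, 25), (26, 3), (26, 12), (26, 19), (26, 28), (29, 3), (29, 12), (29, 19), (29, 28), (31, 6), (31, 7), (31, 8), (31, 9), (31, 22), (31, 23), (31, 24), (31, 25)]

Answer: 96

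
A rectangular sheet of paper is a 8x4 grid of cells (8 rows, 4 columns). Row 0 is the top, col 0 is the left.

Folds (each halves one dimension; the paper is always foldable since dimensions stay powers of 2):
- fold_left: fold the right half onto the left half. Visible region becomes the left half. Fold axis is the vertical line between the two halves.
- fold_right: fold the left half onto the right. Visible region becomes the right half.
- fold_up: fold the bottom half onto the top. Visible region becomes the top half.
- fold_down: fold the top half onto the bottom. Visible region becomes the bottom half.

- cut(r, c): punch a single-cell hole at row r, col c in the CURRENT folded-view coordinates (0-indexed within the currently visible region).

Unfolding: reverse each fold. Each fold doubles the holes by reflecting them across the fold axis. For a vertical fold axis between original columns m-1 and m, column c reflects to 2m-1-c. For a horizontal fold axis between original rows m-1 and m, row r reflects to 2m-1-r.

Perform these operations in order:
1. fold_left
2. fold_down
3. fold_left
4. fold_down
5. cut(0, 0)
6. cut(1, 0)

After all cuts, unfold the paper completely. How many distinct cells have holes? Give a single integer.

Op 1 fold_left: fold axis v@2; visible region now rows[0,8) x cols[0,2) = 8x2
Op 2 fold_down: fold axis h@4; visible region now rows[4,8) x cols[0,2) = 4x2
Op 3 fold_left: fold axis v@1; visible region now rows[4,8) x cols[0,1) = 4x1
Op 4 fold_down: fold axis h@6; visible region now rows[6,8) x cols[0,1) = 2x1
Op 5 cut(0, 0): punch at orig (6,0); cuts so far [(6, 0)]; region rows[6,8) x cols[0,1) = 2x1
Op 6 cut(1, 0): punch at orig (7,0); cuts so far [(6, 0), (7, 0)]; region rows[6,8) x cols[0,1) = 2x1
Unfold 1 (reflect across h@6): 4 holes -> [(4, 0), (5, 0), (6, 0), (7, 0)]
Unfold 2 (reflect across v@1): 8 holes -> [(4, 0), (4, 1), (5, 0), (5, 1), (6, 0), (6, 1), (7, 0), (7, 1)]
Unfold 3 (reflect across h@4): 16 holes -> [(0, 0), (0, 1), (1, 0), (1, 1), (2, 0), (2, 1), (3, 0), (3, 1), (4, 0), (4, 1), (5, 0), (5, 1), (6, 0), (6, 1), (7, 0), (7, 1)]
Unfold 4 (reflect across v@2): 32 holes -> [(0, 0), (0, 1), (0, 2), (0, 3), (1, 0), (1, 1), (1, 2), (1, 3), (2, 0), (2, 1), (2, 2), (2, 3), (3, 0), (3, 1), (3, 2), (3, 3), (4, 0), (4, 1), (4, 2), (4, 3), (5, 0), (5, 1), (5, 2), (5, 3), (6, 0), (6, 1), (6, 2), (6, 3), (7, 0), (7, 1), (7, 2), (7, 3)]

Answer: 32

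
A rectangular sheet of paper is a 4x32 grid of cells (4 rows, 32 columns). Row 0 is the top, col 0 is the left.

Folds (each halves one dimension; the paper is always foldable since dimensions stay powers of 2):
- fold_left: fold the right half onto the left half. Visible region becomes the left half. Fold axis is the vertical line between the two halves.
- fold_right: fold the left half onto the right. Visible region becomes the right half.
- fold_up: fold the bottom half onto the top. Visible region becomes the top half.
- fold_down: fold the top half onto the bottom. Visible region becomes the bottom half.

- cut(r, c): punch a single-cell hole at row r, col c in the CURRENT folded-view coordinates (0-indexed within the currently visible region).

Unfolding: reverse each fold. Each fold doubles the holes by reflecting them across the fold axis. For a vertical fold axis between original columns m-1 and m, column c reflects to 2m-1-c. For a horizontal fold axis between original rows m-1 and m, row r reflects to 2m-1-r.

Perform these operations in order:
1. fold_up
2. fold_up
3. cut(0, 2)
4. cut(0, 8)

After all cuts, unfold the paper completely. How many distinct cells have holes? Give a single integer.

Op 1 fold_up: fold axis h@2; visible region now rows[0,2) x cols[0,32) = 2x32
Op 2 fold_up: fold axis h@1; visible region now rows[0,1) x cols[0,32) = 1x32
Op 3 cut(0, 2): punch at orig (0,2); cuts so far [(0, 2)]; region rows[0,1) x cols[0,32) = 1x32
Op 4 cut(0, 8): punch at orig (0,8); cuts so far [(0, 2), (0, 8)]; region rows[0,1) x cols[0,32) = 1x32
Unfold 1 (reflect across h@1): 4 holes -> [(0, 2), (0, 8), (1, 2), (1, 8)]
Unfold 2 (reflect across h@2): 8 holes -> [(0, 2), (0, 8), (1, 2), (1, 8), (2, 2), (2, 8), (3, 2), (3, 8)]

Answer: 8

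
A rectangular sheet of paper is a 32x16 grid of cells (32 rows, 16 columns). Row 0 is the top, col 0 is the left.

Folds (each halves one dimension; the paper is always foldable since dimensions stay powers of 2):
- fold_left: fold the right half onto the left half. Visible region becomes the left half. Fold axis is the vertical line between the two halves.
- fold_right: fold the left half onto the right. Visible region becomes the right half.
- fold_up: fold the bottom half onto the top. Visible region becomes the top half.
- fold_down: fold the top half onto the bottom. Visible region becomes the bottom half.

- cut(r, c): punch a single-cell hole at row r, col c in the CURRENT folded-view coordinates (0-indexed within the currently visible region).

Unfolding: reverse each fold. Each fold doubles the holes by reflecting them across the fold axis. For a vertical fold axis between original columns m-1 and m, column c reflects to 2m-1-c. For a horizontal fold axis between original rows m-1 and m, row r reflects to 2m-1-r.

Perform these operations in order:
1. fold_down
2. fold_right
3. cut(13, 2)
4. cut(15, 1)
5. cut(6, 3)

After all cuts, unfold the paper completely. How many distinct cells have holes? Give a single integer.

Answer: 12

Derivation:
Op 1 fold_down: fold axis h@16; visible region now rows[16,32) x cols[0,16) = 16x16
Op 2 fold_right: fold axis v@8; visible region now rows[16,32) x cols[8,16) = 16x8
Op 3 cut(13, 2): punch at orig (29,10); cuts so far [(29, 10)]; region rows[16,32) x cols[8,16) = 16x8
Op 4 cut(15, 1): punch at orig (31,9); cuts so far [(29, 10), (31, 9)]; region rows[16,32) x cols[8,16) = 16x8
Op 5 cut(6, 3): punch at orig (22,11); cuts so far [(22, 11), (29, 10), (31, 9)]; region rows[16,32) x cols[8,16) = 16x8
Unfold 1 (reflect across v@8): 6 holes -> [(22, 4), (22, 11), (29, 5), (29, 10), (31, 6), (31, 9)]
Unfold 2 (reflect across h@16): 12 holes -> [(0, 6), (0, 9), (2, 5), (2, 10), (9, 4), (9, 11), (22, 4), (22, 11), (29, 5), (29, 10), (31, 6), (31, 9)]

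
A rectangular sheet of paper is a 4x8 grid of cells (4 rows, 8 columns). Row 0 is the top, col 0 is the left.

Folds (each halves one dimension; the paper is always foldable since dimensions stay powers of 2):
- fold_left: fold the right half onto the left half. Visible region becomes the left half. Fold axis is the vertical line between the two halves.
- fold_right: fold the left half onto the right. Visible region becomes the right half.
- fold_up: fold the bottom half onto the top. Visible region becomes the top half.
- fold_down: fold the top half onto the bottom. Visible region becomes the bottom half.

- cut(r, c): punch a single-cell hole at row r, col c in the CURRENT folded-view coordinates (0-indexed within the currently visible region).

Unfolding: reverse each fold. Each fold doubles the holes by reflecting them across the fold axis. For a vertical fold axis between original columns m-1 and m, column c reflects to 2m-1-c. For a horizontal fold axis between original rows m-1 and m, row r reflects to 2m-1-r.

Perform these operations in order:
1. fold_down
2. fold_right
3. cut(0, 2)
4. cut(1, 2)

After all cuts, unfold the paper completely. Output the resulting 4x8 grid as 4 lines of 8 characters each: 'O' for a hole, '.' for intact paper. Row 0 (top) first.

Op 1 fold_down: fold axis h@2; visible region now rows[2,4) x cols[0,8) = 2x8
Op 2 fold_right: fold axis v@4; visible region now rows[2,4) x cols[4,8) = 2x4
Op 3 cut(0, 2): punch at orig (2,6); cuts so far [(2, 6)]; region rows[2,4) x cols[4,8) = 2x4
Op 4 cut(1, 2): punch at orig (3,6); cuts so far [(2, 6), (3, 6)]; region rows[2,4) x cols[4,8) = 2x4
Unfold 1 (reflect across v@4): 4 holes -> [(2, 1), (2, 6), (3, 1), (3, 6)]
Unfold 2 (reflect across h@2): 8 holes -> [(0, 1), (0, 6), (1, 1), (1, 6), (2, 1), (2, 6), (3, 1), (3, 6)]

Answer: .O....O.
.O....O.
.O....O.
.O....O.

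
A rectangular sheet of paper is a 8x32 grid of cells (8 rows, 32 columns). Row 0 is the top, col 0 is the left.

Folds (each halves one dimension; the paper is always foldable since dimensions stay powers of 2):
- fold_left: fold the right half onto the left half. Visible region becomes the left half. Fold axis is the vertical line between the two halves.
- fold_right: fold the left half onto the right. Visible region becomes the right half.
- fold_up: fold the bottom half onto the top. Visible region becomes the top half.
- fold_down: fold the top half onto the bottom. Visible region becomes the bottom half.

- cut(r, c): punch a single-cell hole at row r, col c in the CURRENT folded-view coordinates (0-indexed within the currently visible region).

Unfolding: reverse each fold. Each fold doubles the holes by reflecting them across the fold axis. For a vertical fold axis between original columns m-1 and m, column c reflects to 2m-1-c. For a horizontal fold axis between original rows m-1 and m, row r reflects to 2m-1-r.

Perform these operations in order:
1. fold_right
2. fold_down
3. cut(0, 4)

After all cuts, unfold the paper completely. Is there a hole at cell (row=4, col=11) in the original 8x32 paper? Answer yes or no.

Op 1 fold_right: fold axis v@16; visible region now rows[0,8) x cols[16,32) = 8x16
Op 2 fold_down: fold axis h@4; visible region now rows[4,8) x cols[16,32) = 4x16
Op 3 cut(0, 4): punch at orig (4,20); cuts so far [(4, 20)]; region rows[4,8) x cols[16,32) = 4x16
Unfold 1 (reflect across h@4): 2 holes -> [(3, 20), (4, 20)]
Unfold 2 (reflect across v@16): 4 holes -> [(3, 11), (3, 20), (4, 11), (4, 20)]
Holes: [(3, 11), (3, 20), (4, 11), (4, 20)]

Answer: yes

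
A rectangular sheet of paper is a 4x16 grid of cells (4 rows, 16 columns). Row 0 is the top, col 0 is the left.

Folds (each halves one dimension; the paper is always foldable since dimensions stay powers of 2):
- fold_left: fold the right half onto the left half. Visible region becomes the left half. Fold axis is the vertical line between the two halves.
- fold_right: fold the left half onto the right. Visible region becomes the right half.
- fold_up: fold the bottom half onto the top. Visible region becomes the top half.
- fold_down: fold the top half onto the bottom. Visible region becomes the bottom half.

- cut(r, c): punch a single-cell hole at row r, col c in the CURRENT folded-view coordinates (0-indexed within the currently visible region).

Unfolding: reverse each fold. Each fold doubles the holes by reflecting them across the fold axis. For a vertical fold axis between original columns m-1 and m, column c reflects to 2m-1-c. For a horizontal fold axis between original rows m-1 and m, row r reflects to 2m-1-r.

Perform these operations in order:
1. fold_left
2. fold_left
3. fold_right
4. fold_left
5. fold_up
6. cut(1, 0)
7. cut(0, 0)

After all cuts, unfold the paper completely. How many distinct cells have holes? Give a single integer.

Answer: 64

Derivation:
Op 1 fold_left: fold axis v@8; visible region now rows[0,4) x cols[0,8) = 4x8
Op 2 fold_left: fold axis v@4; visible region now rows[0,4) x cols[0,4) = 4x4
Op 3 fold_right: fold axis v@2; visible region now rows[0,4) x cols[2,4) = 4x2
Op 4 fold_left: fold axis v@3; visible region now rows[0,4) x cols[2,3) = 4x1
Op 5 fold_up: fold axis h@2; visible region now rows[0,2) x cols[2,3) = 2x1
Op 6 cut(1, 0): punch at orig (1,2); cuts so far [(1, 2)]; region rows[0,2) x cols[2,3) = 2x1
Op 7 cut(0, 0): punch at orig (0,2); cuts so far [(0, 2), (1, 2)]; region rows[0,2) x cols[2,3) = 2x1
Unfold 1 (reflect across h@2): 4 holes -> [(0, 2), (1, 2), (2, 2), (3, 2)]
Unfold 2 (reflect across v@3): 8 holes -> [(0, 2), (0, 3), (1, 2), (1, 3), (2, 2), (2, 3), (3, 2), (3, 3)]
Unfold 3 (reflect across v@2): 16 holes -> [(0, 0), (0, 1), (0, 2), (0, 3), (1, 0), (1, 1), (1, 2), (1, 3), (2, 0), (2, 1), (2, 2), (2, 3), (3, 0), (3, 1), (3, 2), (3, 3)]
Unfold 4 (reflect across v@4): 32 holes -> [(0, 0), (0, 1), (0, 2), (0, 3), (0, 4), (0, 5), (0, 6), (0, 7), (1, 0), (1, 1), (1, 2), (1, 3), (1, 4), (1, 5), (1, 6), (1, 7), (2, 0), (2, 1), (2, 2), (2, 3), (2, 4), (2, 5), (2, 6), (2, 7), (3, 0), (3, 1), (3, 2), (3, 3), (3, 4), (3, 5), (3, 6), (3, 7)]
Unfold 5 (reflect across v@8): 64 holes -> [(0, 0), (0, 1), (0, 2), (0, 3), (0, 4), (0, 5), (0, 6), (0, 7), (0, 8), (0, 9), (0, 10), (0, 11), (0, 12), (0, 13), (0, 14), (0, 15), (1, 0), (1, 1), (1, 2), (1, 3), (1, 4), (1, 5), (1, 6), (1, 7), (1, 8), (1, 9), (1, 10), (1, 11), (1, 12), (1, 13), (1, 14), (1, 15), (2, 0), (2, 1), (2, 2), (2, 3), (2, 4), (2, 5), (2, 6), (2, 7), (2, 8), (2, 9), (2, 10), (2, 11), (2, 12), (2, 13), (2, 14), (2, 15), (3, 0), (3, 1), (3, 2), (3, 3), (3, 4), (3, 5), (3, 6), (3, 7), (3, 8), (3, 9), (3, 10), (3, 11), (3, 12), (3, 13), (3, 14), (3, 15)]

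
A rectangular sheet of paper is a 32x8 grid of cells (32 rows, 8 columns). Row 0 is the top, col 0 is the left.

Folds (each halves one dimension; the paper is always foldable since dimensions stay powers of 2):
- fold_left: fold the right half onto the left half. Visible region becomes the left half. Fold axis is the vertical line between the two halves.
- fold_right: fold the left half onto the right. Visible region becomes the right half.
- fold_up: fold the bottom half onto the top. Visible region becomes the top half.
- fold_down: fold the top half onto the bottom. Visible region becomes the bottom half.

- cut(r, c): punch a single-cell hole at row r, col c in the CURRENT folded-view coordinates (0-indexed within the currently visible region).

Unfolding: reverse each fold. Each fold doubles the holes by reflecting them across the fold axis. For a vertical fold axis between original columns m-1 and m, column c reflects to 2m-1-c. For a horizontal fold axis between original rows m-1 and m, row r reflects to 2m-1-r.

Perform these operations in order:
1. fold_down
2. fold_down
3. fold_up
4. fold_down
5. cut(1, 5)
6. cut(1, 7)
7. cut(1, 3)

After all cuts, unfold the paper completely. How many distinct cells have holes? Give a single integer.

Op 1 fold_down: fold axis h@16; visible region now rows[16,32) x cols[0,8) = 16x8
Op 2 fold_down: fold axis h@24; visible region now rows[24,32) x cols[0,8) = 8x8
Op 3 fold_up: fold axis h@28; visible region now rows[24,28) x cols[0,8) = 4x8
Op 4 fold_down: fold axis h@26; visible region now rows[26,28) x cols[0,8) = 2x8
Op 5 cut(1, 5): punch at orig (27,5); cuts so far [(27, 5)]; region rows[26,28) x cols[0,8) = 2x8
Op 6 cut(1, 7): punch at orig (27,7); cuts so far [(27, 5), (27, 7)]; region rows[26,28) x cols[0,8) = 2x8
Op 7 cut(1, 3): punch at orig (27,3); cuts so far [(27, 3), (27, 5), (27, 7)]; region rows[26,28) x cols[0,8) = 2x8
Unfold 1 (reflect across h@26): 6 holes -> [(24, 3), (24, 5), (24, 7), (27, 3), (27, 5), (27, 7)]
Unfold 2 (reflect across h@28): 12 holes -> [(24, 3), (24, 5), (24, 7), (27, 3), (27, 5), (27, 7), (28, 3), (28, 5), (28, 7), (31, 3), (31, 5), (31, 7)]
Unfold 3 (reflect across h@24): 24 holes -> [(16, 3), (16, 5), (16, 7), (19, 3), (19, 5), (19, 7), (20, 3), (20, 5), (20, 7), (23, 3), (23, 5), (23, 7), (24, 3), (24, 5), (24, 7), (27, 3), (27, 5), (27, 7), (28, 3), (28, 5), (28, 7), (31, 3), (31, 5), (31, 7)]
Unfold 4 (reflect across h@16): 48 holes -> [(0, 3), (0, 5), (0, 7), (3, 3), (3, 5), (3, 7), (4, 3), (4, 5), (4, 7), (7, 3), (7, 5), (7, 7), (8, 3), (8, 5), (8, 7), (11, 3), (11, 5), (11, 7), (12, 3), (12, 5), (12, 7), (15, 3), (15, 5), (15, 7), (16, 3), (16, 5), (16, 7), (19, 3), (19, 5), (19, 7), (20, 3), (20, 5), (20, 7), (23, 3), (23, 5), (23, 7), (24, 3), (24, 5), (24, 7), (27, 3), (27, 5), (27, 7), (28, 3), (28, 5), (28, 7), (31, 3), (31, 5), (31, 7)]

Answer: 48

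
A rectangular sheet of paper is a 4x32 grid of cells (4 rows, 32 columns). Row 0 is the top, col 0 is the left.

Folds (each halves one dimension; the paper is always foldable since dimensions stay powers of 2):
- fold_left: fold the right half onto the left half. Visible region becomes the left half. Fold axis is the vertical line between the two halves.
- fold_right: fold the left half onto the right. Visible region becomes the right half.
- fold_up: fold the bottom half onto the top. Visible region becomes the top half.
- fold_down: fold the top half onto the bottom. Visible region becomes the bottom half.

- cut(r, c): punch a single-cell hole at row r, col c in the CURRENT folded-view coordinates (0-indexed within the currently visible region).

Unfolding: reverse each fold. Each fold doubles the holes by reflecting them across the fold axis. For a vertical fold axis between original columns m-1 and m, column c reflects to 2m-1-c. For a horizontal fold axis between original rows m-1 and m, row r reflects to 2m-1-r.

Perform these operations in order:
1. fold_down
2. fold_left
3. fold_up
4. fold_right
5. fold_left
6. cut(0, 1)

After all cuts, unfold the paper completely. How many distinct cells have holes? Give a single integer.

Answer: 32

Derivation:
Op 1 fold_down: fold axis h@2; visible region now rows[2,4) x cols[0,32) = 2x32
Op 2 fold_left: fold axis v@16; visible region now rows[2,4) x cols[0,16) = 2x16
Op 3 fold_up: fold axis h@3; visible region now rows[2,3) x cols[0,16) = 1x16
Op 4 fold_right: fold axis v@8; visible region now rows[2,3) x cols[8,16) = 1x8
Op 5 fold_left: fold axis v@12; visible region now rows[2,3) x cols[8,12) = 1x4
Op 6 cut(0, 1): punch at orig (2,9); cuts so far [(2, 9)]; region rows[2,3) x cols[8,12) = 1x4
Unfold 1 (reflect across v@12): 2 holes -> [(2, 9), (2, 14)]
Unfold 2 (reflect across v@8): 4 holes -> [(2, 1), (2, 6), (2, 9), (2, 14)]
Unfold 3 (reflect across h@3): 8 holes -> [(2, 1), (2, 6), (2, 9), (2, 14), (3, 1), (3, 6), (3, 9), (3, 14)]
Unfold 4 (reflect across v@16): 16 holes -> [(2, 1), (2, 6), (2, 9), (2, 14), (2, 17), (2, 22), (2, 25), (2, 30), (3, 1), (3, 6), (3, 9), (3, 14), (3, 17), (3, 22), (3, 25), (3, 30)]
Unfold 5 (reflect across h@2): 32 holes -> [(0, 1), (0, 6), (0, 9), (0, 14), (0, 17), (0, 22), (0, 25), (0, 30), (1, 1), (1, 6), (1, 9), (1, 14), (1, 17), (1, 22), (1, 25), (1, 30), (2, 1), (2, 6), (2, 9), (2, 14), (2, 17), (2, 22), (2, 25), (2, 30), (3, 1), (3, 6), (3, 9), (3, 14), (3, 17), (3, 22), (3, 25), (3, 30)]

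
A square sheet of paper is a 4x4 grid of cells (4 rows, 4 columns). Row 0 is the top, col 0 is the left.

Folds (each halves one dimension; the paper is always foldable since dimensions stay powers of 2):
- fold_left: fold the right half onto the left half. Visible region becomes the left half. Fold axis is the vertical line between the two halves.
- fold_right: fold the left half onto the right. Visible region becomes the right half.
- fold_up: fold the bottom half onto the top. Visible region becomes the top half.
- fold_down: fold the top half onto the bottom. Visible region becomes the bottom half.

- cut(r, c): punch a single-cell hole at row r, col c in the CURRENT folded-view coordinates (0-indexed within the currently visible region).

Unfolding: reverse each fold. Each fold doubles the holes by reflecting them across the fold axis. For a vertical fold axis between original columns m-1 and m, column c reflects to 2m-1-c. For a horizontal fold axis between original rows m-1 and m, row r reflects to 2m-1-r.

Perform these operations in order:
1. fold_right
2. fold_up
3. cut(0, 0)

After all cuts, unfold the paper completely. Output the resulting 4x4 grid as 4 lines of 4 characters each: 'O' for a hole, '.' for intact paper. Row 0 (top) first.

Answer: .OO.
....
....
.OO.

Derivation:
Op 1 fold_right: fold axis v@2; visible region now rows[0,4) x cols[2,4) = 4x2
Op 2 fold_up: fold axis h@2; visible region now rows[0,2) x cols[2,4) = 2x2
Op 3 cut(0, 0): punch at orig (0,2); cuts so far [(0, 2)]; region rows[0,2) x cols[2,4) = 2x2
Unfold 1 (reflect across h@2): 2 holes -> [(0, 2), (3, 2)]
Unfold 2 (reflect across v@2): 4 holes -> [(0, 1), (0, 2), (3, 1), (3, 2)]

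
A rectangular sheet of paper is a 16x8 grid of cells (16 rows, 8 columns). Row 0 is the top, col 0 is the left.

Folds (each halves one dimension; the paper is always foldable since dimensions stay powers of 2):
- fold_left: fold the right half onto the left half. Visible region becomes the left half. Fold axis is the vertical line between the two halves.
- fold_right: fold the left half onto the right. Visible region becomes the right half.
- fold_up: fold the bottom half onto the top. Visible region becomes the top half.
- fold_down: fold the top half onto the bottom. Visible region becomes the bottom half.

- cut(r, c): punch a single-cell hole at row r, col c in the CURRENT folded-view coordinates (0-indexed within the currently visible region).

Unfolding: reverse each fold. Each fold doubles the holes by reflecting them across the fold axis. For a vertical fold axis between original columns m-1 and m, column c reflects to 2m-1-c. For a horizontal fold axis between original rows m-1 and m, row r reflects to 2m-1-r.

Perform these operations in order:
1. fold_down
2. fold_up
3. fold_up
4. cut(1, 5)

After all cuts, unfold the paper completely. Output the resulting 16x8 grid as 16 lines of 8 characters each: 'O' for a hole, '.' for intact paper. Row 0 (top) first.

Op 1 fold_down: fold axis h@8; visible region now rows[8,16) x cols[0,8) = 8x8
Op 2 fold_up: fold axis h@12; visible region now rows[8,12) x cols[0,8) = 4x8
Op 3 fold_up: fold axis h@10; visible region now rows[8,10) x cols[0,8) = 2x8
Op 4 cut(1, 5): punch at orig (9,5); cuts so far [(9, 5)]; region rows[8,10) x cols[0,8) = 2x8
Unfold 1 (reflect across h@10): 2 holes -> [(9, 5), (10, 5)]
Unfold 2 (reflect across h@12): 4 holes -> [(9, 5), (10, 5), (13, 5), (14, 5)]
Unfold 3 (reflect across h@8): 8 holes -> [(1, 5), (2, 5), (5, 5), (6, 5), (9, 5), (10, 5), (13, 5), (14, 5)]

Answer: ........
.....O..
.....O..
........
........
.....O..
.....O..
........
........
.....O..
.....O..
........
........
.....O..
.....O..
........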